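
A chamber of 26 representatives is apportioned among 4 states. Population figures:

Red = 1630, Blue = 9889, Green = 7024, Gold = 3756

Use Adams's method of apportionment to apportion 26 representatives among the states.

Red: 2, Blue: 11, Green: 8, Gold: 5

Standard divisor 22299/26 ≈ 857.654; standard quotas: Red 1.901, Blue 11.530, Green 8.190, Gold 4.379.
Rounding up gives 2, 12, 9, 5 = 28 seats, so the divisor must be adjusted.
With modified divisor 920: modified quotas Red 1.772, Blue 10.749, Green 7.635, Gold 4.083.
Rounding up: Red 2, Blue 11, Green 8, Gold 5 (total 26).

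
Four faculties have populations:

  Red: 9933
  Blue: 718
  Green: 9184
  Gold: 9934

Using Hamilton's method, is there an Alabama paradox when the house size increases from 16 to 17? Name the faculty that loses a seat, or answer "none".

Blue

At 16 seats: Red 5, Blue 1, Green 5, Gold 5.
At 17 seats: Red 6, Blue 0, Green 5, Gold 6.
Blue drops from 1 to 0.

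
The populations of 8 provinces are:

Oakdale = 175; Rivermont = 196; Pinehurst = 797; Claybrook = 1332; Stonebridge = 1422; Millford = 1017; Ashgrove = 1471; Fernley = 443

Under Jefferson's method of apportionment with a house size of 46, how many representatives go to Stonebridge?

10

Standard divisor 6853/46 ≈ 148.978; standard quotas: Oakdale 1.175, Rivermont 1.316, Pinehurst 5.350, Claybrook 8.941, Stonebridge 9.545, Millford 6.826, Ashgrove 9.874, Fernley 2.974.
Rounding down gives 1, 1, 5, 8, 9, 6, 9, 2 = 41 seats, so the divisor must be adjusted.
With modified divisor 140: modified quotas Oakdale 1.250, Rivermont 1.400, Pinehurst 5.693, Claybrook 9.514, Stonebridge 10.157, Millford 7.264, Ashgrove 10.507, Fernley 3.164.
Rounding down: Oakdale 1, Rivermont 1, Pinehurst 5, Claybrook 9, Stonebridge 10, Millford 7, Ashgrove 10, Fernley 3 (total 46).
Stonebridge receives 10.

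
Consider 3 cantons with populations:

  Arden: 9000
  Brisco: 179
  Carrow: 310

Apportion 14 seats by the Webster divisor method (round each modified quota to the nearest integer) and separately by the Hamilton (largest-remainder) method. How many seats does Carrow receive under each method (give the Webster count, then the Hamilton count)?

Webster: Arden 14, Brisco 0, Carrow 0.
Hamilton: Arden 13, Brisco 0, Carrow 1.
Carrow gets 0 under Webster and 1 under Hamilton.

0 and 1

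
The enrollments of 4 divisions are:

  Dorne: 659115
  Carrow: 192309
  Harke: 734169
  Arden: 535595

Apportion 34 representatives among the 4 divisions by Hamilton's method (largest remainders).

Dorne: 10, Carrow: 3, Harke: 12, Arden: 9

Standard divisor: 2121188 ÷ 34 ≈ 62387.882.
Standard quotas: Dorne 10.5648, Carrow 3.0825, Harke 11.7678, Arden 8.5849.
Lower quotas: Dorne 10, Carrow 3, Harke 11, Arden 8 (sum 32, leaving 2 seats).
Remainders in descending order: Harke 0.7678, Arden 0.5849, Dorne 0.5648, Carrow 0.0825.
The surplus seats go to Harke, Arden.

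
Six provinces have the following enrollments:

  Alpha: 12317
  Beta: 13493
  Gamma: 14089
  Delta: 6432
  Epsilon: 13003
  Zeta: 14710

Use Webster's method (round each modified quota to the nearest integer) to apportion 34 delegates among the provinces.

Standard divisor 74044/34 ≈ 2177.765; standard quotas: Alpha 5.656, Beta 6.196, Gamma 6.469, Delta 2.953, Epsilon 5.971, Zeta 6.755.
Rounding to the nearest integer gives Alpha 6, Beta 6, Gamma 6, Delta 3, Epsilon 6, Zeta 7 — total 34, matching the house size, so no adjustment is needed.

Alpha: 6, Beta: 6, Gamma: 6, Delta: 3, Epsilon: 6, Zeta: 7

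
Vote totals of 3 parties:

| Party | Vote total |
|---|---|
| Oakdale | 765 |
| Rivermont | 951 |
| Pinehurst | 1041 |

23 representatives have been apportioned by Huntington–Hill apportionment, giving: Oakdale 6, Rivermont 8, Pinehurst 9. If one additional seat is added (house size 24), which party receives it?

Priority for the next seat is population ÷ (√(s·(s+1))).
Priorities: Oakdale 118.042, Rivermont 112.076, Pinehurst 109.731.
Highest priority: Oakdale.

Oakdale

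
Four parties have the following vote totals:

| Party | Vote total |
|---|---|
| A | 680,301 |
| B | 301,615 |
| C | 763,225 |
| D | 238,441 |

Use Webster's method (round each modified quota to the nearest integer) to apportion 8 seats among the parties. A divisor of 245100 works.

A: 3, B: 1, C: 3, D: 1

With modified divisor 245100: modified quotas A 2.776, B 1.231, C 3.114, D 0.973.
Rounding to the nearest integer: A 3, B 1, C 3, D 1 (total 8).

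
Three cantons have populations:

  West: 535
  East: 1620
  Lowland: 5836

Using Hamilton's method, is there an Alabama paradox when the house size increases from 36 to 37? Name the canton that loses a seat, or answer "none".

At 36 seats: West 3, East 7, Lowland 26.
At 37 seats: West 2, East 8, Lowland 27.
West drops from 3 to 2.

West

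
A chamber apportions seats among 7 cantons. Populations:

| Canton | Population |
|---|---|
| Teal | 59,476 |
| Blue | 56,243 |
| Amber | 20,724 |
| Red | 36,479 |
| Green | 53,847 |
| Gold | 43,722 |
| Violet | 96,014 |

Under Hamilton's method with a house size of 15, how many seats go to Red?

Total 366505; standard divisor 366505/15 ≈ 24433.667.
Standard quotas: Teal 2.4342, Blue 2.3019, Amber 0.8482, Red 1.4930, Green 2.2038, Gold 1.7894, Violet 3.9296.
Lower quotas: Teal 2, Blue 2, Amber 0, Red 1, Green 2, Gold 1, Violet 3 (sum 11, leaving 4 seats).
Remainders in descending order: Violet 0.9296, Amber 0.8482, Gold 0.7894, Red 0.4930, Teal 0.4342, Blue 0.3019, Green 0.2038.
The surplus seats go to Violet, Amber, Gold, Red.
Red receives 2.

2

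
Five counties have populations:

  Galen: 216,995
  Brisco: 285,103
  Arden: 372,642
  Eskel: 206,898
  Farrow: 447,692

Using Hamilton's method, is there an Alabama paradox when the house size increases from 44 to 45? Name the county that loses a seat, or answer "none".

none

At 44 seats: Galen 6, Brisco 8, Arden 11, Eskel 6, Farrow 13.
At 45 seats: Galen 6, Brisco 9, Arden 11, Eskel 6, Farrow 13.
No county's allocation decreased.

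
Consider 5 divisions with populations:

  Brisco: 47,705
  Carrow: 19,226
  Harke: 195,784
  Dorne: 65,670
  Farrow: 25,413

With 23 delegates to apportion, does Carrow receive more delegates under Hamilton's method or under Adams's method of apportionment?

Adams

Hamilton: Brisco 3, Carrow 1, Harke 13, Dorne 4, Farrow 2.
Adams: Brisco 3, Carrow 2, Harke 12, Dorne 4, Farrow 2.
Carrow gets 1 under Hamilton and 2 under Adams.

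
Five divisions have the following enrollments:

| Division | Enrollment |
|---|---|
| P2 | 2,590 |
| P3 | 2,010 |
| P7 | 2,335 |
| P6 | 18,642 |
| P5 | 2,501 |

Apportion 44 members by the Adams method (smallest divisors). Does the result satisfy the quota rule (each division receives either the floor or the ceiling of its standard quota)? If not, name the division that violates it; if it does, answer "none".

Standard quotas: P2 4.059, P3 3.150, P7 3.659, P6 29.213, P5 3.919.
Adams allocation: P2 4, P3 4, P7 4, P6 28, P5 4.
P6 has quota 29.213 (lower 29, upper 30) but receives 28 — outside the quota interval.

P6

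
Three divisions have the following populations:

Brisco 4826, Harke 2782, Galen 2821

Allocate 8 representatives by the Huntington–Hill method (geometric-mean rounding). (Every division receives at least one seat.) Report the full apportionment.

With divisor 1272: modified quotas Brisco 3.794, Harke 2.187, Galen 2.218.
Geometric-mean thresholds: Brisco √(3·4)=3.464, Harke √(2·3)=2.449, Galen √(2·3)=2.449.
Each quota rounded against its threshold gives Brisco 4, Harke 2, Galen 2 (total 8).

Brisco: 4, Harke: 2, Galen: 2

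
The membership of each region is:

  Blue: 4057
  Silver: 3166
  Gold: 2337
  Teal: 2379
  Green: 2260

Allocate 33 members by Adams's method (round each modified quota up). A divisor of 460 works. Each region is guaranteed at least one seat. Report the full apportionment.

Blue=9, Silver=7, Gold=6, Teal=6, Green=5

With modified divisor 460: modified quotas Blue 8.820, Silver 6.883, Gold 5.080, Teal 5.172, Green 4.913.
Rounding up: Blue 9, Silver 7, Gold 6, Teal 6, Green 5 (total 33).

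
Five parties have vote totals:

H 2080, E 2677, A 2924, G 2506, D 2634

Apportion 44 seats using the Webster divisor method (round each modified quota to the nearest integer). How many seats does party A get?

Standard divisor 12821/44 ≈ 291.386; standard quotas: H 7.138, E 9.187, A 10.035, G 8.600, D 9.040.
Rounding to the nearest integer gives H 7, E 9, A 10, G 9, D 9 — total 44, matching the house size, so no adjustment is needed.
A receives 10.

10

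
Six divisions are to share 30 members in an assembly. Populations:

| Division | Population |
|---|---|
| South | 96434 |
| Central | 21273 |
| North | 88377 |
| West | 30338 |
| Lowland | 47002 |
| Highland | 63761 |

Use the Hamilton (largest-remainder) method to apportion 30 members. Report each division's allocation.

South 8, Central 2, North 8, West 3, Lowland 4, Highland 5

Total 347185; standard divisor 347185/30 ≈ 11572.833.
Standard quotas: South 8.3328, Central 1.8382, North 7.6366, West 2.6215, Lowland 4.0614, Highland 5.5095.
Lower quotas: South 8, Central 1, North 7, West 2, Lowland 4, Highland 5 (sum 27, leaving 3 seats).
Remainders in descending order: Central 0.8382, North 0.6366, West 0.6215, Highland 0.5095, South 0.3328, Lowland 0.0614.
The surplus seats go to Central, North, West.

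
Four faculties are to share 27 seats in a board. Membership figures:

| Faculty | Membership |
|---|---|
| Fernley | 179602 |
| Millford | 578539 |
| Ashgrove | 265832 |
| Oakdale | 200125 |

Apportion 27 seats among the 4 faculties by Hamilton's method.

The standard divisor is 1224098/27 ≈ 45336.963.
Standard quotas: Fernley 3.9615, Millford 12.7609, Ashgrove 5.8635, Oakdale 4.4142.
Lower quotas: Fernley 3, Millford 12, Ashgrove 5, Oakdale 4 (sum 24, leaving 3 seats).
Remainders in descending order: Fernley 0.9615, Ashgrove 0.8635, Millford 0.7609, Oakdale 0.4142.
Largest remainders: Fernley, Ashgrove, Millford receive the extra seats.

Fernley 4; Millford 13; Ashgrove 6; Oakdale 4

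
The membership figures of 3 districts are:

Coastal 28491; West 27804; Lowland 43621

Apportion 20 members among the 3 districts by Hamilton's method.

Total 99916; standard divisor 99916/20 ≈ 4995.8.
Standard quotas: Coastal 5.7030, West 5.5655, Lowland 8.7315.
Lower quotas: Coastal 5, West 5, Lowland 8 (sum 18, leaving 2 seats).
Remainders in descending order: Lowland 0.7315, Coastal 0.7030, West 0.5655.
Largest remainders: Lowland, Coastal receive the extra seats.

Coastal 6, West 5, Lowland 9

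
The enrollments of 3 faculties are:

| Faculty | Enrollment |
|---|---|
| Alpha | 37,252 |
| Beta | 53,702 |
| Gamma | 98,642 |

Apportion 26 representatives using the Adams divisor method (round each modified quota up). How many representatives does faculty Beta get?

Standard divisor 189596/26 ≈ 7292.154; standard quotas: Alpha 5.109, Beta 7.364, Gamma 13.527.
Rounding up gives 6, 8, 14 = 28 seats, so the divisor must be adjusted.
With modified divisor 7600: modified quotas Alpha 4.902, Beta 7.066, Gamma 12.979.
Rounding up: Alpha 5, Beta 8, Gamma 13 (total 26).
Beta receives 8.

8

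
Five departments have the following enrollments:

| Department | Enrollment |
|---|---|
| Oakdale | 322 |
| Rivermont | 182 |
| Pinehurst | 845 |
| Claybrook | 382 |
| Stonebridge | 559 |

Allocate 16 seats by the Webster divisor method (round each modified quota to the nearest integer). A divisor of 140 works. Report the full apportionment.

With modified divisor 140: modified quotas Oakdale 2.300, Rivermont 1.300, Pinehurst 6.036, Claybrook 2.729, Stonebridge 3.993.
Rounding to the nearest integer: Oakdale 2, Rivermont 1, Pinehurst 6, Claybrook 3, Stonebridge 4 (total 16).

Oakdale 2, Rivermont 1, Pinehurst 6, Claybrook 3, Stonebridge 4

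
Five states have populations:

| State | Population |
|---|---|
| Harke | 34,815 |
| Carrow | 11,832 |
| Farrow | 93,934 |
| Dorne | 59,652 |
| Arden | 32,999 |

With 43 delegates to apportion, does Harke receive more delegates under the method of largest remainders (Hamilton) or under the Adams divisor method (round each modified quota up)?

Hamilton: Harke 7, Carrow 2, Farrow 17, Dorne 11, Arden 6.
Adams: Harke 6, Carrow 3, Farrow 17, Dorne 11, Arden 6.
Harke gets 7 under Hamilton and 6 under Adams.

Hamilton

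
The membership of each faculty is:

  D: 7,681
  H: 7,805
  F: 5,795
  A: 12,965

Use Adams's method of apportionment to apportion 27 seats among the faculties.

D=6, H=6, F=5, A=10

Standard divisor 34246/27 ≈ 1268.37; standard quotas: D 6.056, H 6.154, F 4.569, A 10.222.
Rounding up gives 7, 7, 5, 11 = 30 seats, so the divisor must be adjusted.
With modified divisor 1400: modified quotas D 5.486, H 5.575, F 4.139, A 9.261.
Rounding up: D 6, H 6, F 5, A 10 (total 27).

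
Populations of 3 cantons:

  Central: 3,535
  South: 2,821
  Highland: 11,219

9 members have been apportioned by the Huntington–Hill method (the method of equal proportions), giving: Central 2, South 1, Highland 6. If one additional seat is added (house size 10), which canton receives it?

South

Priority for the next seat is population ÷ (√(s·(s+1))).
Priorities: Central 1443.158, South 1994.748, Highland 1731.129.
Highest priority: South.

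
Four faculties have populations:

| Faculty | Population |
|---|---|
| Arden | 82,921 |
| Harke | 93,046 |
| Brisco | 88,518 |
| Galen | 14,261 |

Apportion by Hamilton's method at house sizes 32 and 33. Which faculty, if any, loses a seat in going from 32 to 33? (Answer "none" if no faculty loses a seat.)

none

At 32 seats: Arden 9, Harke 11, Brisco 10, Galen 2.
At 33 seats: Arden 10, Harke 11, Brisco 10, Galen 2.
No faculty's allocation decreased.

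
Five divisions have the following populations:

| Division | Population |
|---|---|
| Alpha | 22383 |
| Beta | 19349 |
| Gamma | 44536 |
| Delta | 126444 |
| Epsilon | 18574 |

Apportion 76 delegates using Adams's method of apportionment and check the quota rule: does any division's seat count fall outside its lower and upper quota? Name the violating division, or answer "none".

Standard quotas: Alpha 7.355, Beta 6.358, Gamma 14.634, Delta 41.549, Epsilon 6.103.
Adams allocation: Alpha 8, Beta 7, Gamma 15, Delta 40, Epsilon 6.
Delta has quota 41.549 (lower 41, upper 42) but receives 40 — outside the quota interval.

Delta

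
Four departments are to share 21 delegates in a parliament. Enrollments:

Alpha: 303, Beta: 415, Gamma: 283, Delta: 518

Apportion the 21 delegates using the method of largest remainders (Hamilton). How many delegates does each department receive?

Total 1519; standard divisor 1519/21 ≈ 72.333.
Standard quotas: Alpha 4.189, Beta 5.737, Gamma 3.912, Delta 7.161.
Lower quotas: Alpha 4, Beta 5, Gamma 3, Delta 7 (sum 19, leaving 2 seats).
Remainders in descending order: Gamma 0.912, Beta 0.737, Alpha 0.189, Delta 0.161.
Largest remainders: Gamma, Beta receive the extra seats.

Alpha 4, Beta 6, Gamma 4, Delta 7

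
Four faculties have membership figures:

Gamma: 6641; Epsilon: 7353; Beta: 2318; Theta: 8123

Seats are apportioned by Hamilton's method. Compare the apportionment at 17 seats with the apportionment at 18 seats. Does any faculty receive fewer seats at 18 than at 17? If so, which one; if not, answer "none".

At 17 seats: Gamma 5, Epsilon 5, Beta 1, Theta 6.
At 18 seats: Gamma 5, Epsilon 5, Beta 2, Theta 6.
No faculty's allocation decreased.

none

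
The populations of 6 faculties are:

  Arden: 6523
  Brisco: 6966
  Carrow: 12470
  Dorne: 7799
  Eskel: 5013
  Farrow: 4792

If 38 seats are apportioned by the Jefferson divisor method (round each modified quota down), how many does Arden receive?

Standard divisor 43563/38 ≈ 1146.395; standard quotas: Arden 5.690, Brisco 6.076, Carrow 10.878, Dorne 6.803, Eskel 4.373, Farrow 4.180.
Rounding down gives 5, 6, 10, 6, 4, 4 = 35 seats, so the divisor must be adjusted.
With modified divisor 1060: modified quotas Arden 6.154, Brisco 6.572, Carrow 11.764, Dorne 7.358, Eskel 4.729, Farrow 4.521.
Rounding down: Arden 6, Brisco 6, Carrow 11, Dorne 7, Eskel 4, Farrow 4 (total 38).
Arden receives 6.

6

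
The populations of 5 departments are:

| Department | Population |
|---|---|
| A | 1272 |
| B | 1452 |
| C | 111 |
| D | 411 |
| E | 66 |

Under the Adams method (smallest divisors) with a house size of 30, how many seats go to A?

11

Standard divisor 3312/30 ≈ 110.4; standard quotas: A 11.522, B 13.152, C 1.005, D 3.723, E 0.598.
Rounding up gives 12, 14, 2, 4, 1 = 33 seats, so the divisor must be adjusted.
With modified divisor 120: modified quotas A 10.600, B 12.100, C 0.925, D 3.425, E 0.550.
Rounding up: A 11, B 13, C 1, D 4, E 1 (total 30).
A receives 11.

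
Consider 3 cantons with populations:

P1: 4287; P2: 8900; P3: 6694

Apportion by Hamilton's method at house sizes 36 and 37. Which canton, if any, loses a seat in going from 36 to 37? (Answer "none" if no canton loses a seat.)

At 36 seats: P1 8, P2 16, P3 12.
At 37 seats: P1 8, P2 17, P3 12.
No canton's allocation decreased.

none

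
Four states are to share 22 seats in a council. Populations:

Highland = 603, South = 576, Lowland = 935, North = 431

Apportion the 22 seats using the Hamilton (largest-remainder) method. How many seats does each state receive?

Highland=5, South=5, Lowland=8, North=4

Standard divisor: 2545 ÷ 22 ≈ 115.682.
Standard quotas: Highland 5.213, South 4.979, Lowland 8.083, North 3.726.
Lower quotas: Highland 5, South 4, Lowland 8, North 3 (sum 20, leaving 2 seats).
Remainders in descending order: South 0.979, North 0.726, Highland 0.213, Lowland 0.083.
The surplus seats go to South, North.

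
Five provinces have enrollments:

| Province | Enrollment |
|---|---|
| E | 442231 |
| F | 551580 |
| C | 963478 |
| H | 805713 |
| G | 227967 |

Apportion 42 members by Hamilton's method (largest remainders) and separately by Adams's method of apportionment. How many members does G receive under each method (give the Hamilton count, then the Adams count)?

3 and 4

Hamilton: E 6, F 8, C 14, H 11, G 3.
Adams: E 6, F 8, C 13, H 11, G 4.
G gets 3 under Hamilton and 4 under Adams.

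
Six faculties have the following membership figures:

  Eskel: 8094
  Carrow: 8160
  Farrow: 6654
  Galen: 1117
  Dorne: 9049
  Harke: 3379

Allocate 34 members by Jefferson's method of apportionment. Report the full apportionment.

Standard divisor 36453/34 ≈ 1072.147; standard quotas: Eskel 7.549, Carrow 7.611, Farrow 6.206, Galen 1.042, Dorne 8.440, Harke 3.152.
Rounding down gives 7, 7, 6, 1, 8, 3 = 32 seats, so the divisor must be adjusted.
With modified divisor 1009: modified quotas Eskel 8.022, Carrow 8.087, Farrow 6.595, Galen 1.107, Dorne 8.968, Harke 3.349.
Rounding down: Eskel 8, Carrow 8, Farrow 6, Galen 1, Dorne 8, Harke 3 (total 34).

Eskel=8; Carrow=8; Farrow=6; Galen=1; Dorne=8; Harke=3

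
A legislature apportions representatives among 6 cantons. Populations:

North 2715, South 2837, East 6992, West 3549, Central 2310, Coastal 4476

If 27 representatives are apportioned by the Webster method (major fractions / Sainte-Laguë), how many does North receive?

Standard divisor 22879/27 ≈ 847.37; standard quotas: North 3.204, South 3.348, East 8.251, West 4.188, Central 2.726, Coastal 5.282.
Rounding to the nearest integer gives 3, 3, 8, 4, 3, 5 = 26 seats, so the divisor must be adjusted.
With modified divisor 820: modified quotas North 3.311, South 3.460, East 8.527, West 4.328, Central 2.817, Coastal 5.459.
Rounding to the nearest integer: North 3, South 3, East 9, West 4, Central 3, Coastal 5 (total 27).
North receives 3.

3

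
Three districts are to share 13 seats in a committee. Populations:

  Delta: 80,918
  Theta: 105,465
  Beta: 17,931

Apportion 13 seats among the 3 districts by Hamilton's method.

Delta 5, Theta 7, Beta 1

Total 204314; standard divisor 204314/13 ≈ 15716.462.
Standard quotas: Delta 5.1486, Theta 6.7105, Beta 1.1409.
Lower quotas: Delta 5, Theta 6, Beta 1 (sum 12, leaving 1 seat).
Remainders in descending order: Theta 0.7105, Delta 0.1486, Beta 0.1409.
The surplus seat goes to Theta.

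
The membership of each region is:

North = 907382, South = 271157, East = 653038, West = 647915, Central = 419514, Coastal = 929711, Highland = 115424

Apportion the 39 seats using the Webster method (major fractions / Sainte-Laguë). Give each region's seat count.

North 9, South 3, East 7, West 6, Central 4, Coastal 9, Highland 1

Standard divisor 3944141/39 ≈ 101131.821; standard quotas: North 8.972, South 2.681, East 6.457, West 6.407, Central 4.148, Coastal 9.193, Highland 1.141.
Rounding to the nearest integer gives 9, 3, 6, 6, 4, 9, 1 = 38 seats, so the divisor must be adjusted.
With modified divisor 100100: modified quotas North 9.065, South 2.709, East 6.524, West 6.473, Central 4.191, Coastal 9.288, Highland 1.153.
Rounding to the nearest integer: North 9, South 3, East 7, West 6, Central 4, Coastal 9, Highland 1 (total 39).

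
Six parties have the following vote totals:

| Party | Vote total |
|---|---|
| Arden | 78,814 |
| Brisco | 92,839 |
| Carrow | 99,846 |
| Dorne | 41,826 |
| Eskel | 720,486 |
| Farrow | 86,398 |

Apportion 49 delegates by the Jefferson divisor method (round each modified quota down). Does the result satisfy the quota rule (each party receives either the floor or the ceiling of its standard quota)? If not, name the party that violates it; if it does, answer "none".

Eskel

Standard quotas: Arden 3.447, Brisco 4.061, Carrow 4.367, Dorne 1.830, Eskel 31.515, Farrow 3.779.
Jefferson allocation: Arden 3, Brisco 4, Carrow 4, Dorne 1, Eskel 33, Farrow 4.
Eskel has quota 31.515 (lower 31, upper 32) but receives 33 — outside the quota interval.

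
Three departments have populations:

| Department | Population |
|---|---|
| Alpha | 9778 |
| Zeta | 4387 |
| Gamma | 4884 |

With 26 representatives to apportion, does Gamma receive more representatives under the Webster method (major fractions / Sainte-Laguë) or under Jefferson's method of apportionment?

Webster: Alpha 13, Zeta 6, Gamma 7.
Jefferson: Alpha 14, Zeta 6, Gamma 6.
Gamma gets 7 under Webster and 6 under Jefferson.

Webster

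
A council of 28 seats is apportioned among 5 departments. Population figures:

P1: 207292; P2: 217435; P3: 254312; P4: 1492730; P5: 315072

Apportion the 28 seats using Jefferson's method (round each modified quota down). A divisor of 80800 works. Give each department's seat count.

P1: 2, P2: 2, P3: 3, P4: 18, P5: 3

With modified divisor 80800: modified quotas P1 2.565, P2 2.691, P3 3.147, P4 18.474, P5 3.899.
Rounding down: P1 2, P2 2, P3 3, P4 18, P5 3 (total 28).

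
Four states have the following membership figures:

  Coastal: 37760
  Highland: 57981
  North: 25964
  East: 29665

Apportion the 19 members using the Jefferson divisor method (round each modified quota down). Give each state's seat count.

Coastal: 5; Highland: 7; North: 3; East: 4

Standard divisor 151370/19 ≈ 7966.842; standard quotas: Coastal 4.740, Highland 7.278, North 3.259, East 3.724.
Rounding down gives 4, 7, 3, 3 = 17 seats, so the divisor must be adjusted.
With modified divisor 7300: modified quotas Coastal 5.173, Highland 7.943, North 3.557, East 4.064.
Rounding down: Coastal 5, Highland 7, North 3, East 4 (total 19).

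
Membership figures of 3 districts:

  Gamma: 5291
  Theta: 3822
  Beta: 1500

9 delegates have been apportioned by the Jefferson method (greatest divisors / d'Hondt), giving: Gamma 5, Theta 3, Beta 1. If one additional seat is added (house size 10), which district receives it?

Priority for the next seat is population ÷ (current seats + 1).
Priorities: Gamma 881.833, Theta 955.500, Beta 750.000.
Highest priority: Theta.

Theta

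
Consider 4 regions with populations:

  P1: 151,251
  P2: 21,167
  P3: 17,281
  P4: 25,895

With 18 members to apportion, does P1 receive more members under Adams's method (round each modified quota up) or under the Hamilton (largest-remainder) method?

Hamilton

Adams: P1 12, P2 2, P3 2, P4 2.
Hamilton: P1 13, P2 2, P3 1, P4 2.
P1 gets 12 under Adams and 13 under Hamilton.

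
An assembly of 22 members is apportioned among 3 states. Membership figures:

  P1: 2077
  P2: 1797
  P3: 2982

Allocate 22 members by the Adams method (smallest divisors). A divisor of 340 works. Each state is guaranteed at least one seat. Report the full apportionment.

P1: 7, P2: 6, P3: 9

With modified divisor 340: modified quotas P1 6.109, P2 5.285, P3 8.771.
Rounding up: P1 7, P2 6, P3 9 (total 22).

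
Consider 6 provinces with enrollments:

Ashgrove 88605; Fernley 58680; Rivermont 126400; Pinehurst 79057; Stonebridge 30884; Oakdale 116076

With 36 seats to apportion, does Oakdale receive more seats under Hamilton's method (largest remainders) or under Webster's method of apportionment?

Webster

Hamilton: Ashgrove 7, Fernley 4, Rivermont 9, Pinehurst 6, Stonebridge 2, Oakdale 8.
Webster: Ashgrove 6, Fernley 4, Rivermont 9, Pinehurst 6, Stonebridge 2, Oakdale 9.
Oakdale gets 8 under Hamilton and 9 under Webster.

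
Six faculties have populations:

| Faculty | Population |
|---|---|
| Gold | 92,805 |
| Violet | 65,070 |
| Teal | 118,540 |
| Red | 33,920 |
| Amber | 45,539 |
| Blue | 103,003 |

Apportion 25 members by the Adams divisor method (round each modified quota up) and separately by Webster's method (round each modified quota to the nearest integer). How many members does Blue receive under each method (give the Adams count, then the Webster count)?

Adams: Gold 5, Violet 4, Teal 6, Red 2, Amber 3, Blue 5.
Webster: Gold 5, Violet 4, Teal 6, Red 2, Amber 2, Blue 6.
Blue gets 5 under Adams and 6 under Webster.

5 and 6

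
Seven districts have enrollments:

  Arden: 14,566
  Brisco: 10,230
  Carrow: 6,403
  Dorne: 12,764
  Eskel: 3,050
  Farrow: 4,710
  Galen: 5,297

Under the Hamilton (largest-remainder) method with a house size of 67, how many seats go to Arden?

17

Total 57020; standard divisor 57020/67 ≈ 851.045.
Standard quotas: Arden 17.1154, Brisco 12.0205, Carrow 7.5237, Dorne 14.9980, Eskel 3.5838, Farrow 5.5344, Galen 6.2241.
Lower quotas: Arden 17, Brisco 12, Carrow 7, Dorne 14, Eskel 3, Farrow 5, Galen 6 (sum 64, leaving 3 seats).
Remainders in descending order: Dorne 0.9980, Eskel 0.5838, Farrow 0.5344, Carrow 0.5237, Galen 0.2241, Arden 0.1154, Brisco 0.0205.
Largest remainders: Dorne, Eskel, Farrow receive the extra seats.
Arden receives 17.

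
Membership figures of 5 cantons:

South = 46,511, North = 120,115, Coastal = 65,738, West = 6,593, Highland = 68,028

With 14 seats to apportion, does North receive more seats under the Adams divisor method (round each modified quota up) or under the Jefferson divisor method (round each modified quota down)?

Adams: South 2, North 5, Coastal 3, West 1, Highland 3.
Jefferson: South 2, North 6, Coastal 3, West 0, Highland 3.
North gets 5 under Adams and 6 under Jefferson.

Jefferson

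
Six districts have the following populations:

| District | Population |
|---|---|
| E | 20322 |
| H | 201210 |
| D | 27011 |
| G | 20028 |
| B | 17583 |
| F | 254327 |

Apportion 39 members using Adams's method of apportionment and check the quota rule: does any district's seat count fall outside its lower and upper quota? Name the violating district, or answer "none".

F

Standard quotas: E 1.466, H 14.519, D 1.949, G 1.445, B 1.269, F 18.352.
Adams allocation: E 2, H 14, D 2, G 2, B 2, F 17.
F has quota 18.352 (lower 18, upper 19) but receives 17 — outside the quota interval.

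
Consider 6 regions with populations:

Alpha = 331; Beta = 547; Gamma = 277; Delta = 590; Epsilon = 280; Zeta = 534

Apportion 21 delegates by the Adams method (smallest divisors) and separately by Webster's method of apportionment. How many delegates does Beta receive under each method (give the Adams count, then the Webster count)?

Adams: Alpha 3, Beta 4, Gamma 2, Delta 5, Epsilon 3, Zeta 4.
Webster: Alpha 3, Beta 5, Gamma 2, Delta 5, Epsilon 2, Zeta 4.
Beta gets 4 under Adams and 5 under Webster.

4 and 5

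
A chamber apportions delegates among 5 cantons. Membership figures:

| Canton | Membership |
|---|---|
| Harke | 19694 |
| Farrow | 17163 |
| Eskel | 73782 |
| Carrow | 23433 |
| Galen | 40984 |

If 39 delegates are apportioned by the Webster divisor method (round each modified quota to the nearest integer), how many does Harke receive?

4

Standard divisor 175056/39 ≈ 4488.615; standard quotas: Harke 4.388, Farrow 3.824, Eskel 16.438, Carrow 5.221, Galen 9.131.
Rounding to the nearest integer gives 4, 4, 16, 5, 9 = 38 seats, so the divisor must be adjusted.
With modified divisor 4400: modified quotas Harke 4.476, Farrow 3.901, Eskel 16.769, Carrow 5.326, Galen 9.315.
Rounding to the nearest integer: Harke 4, Farrow 4, Eskel 17, Carrow 5, Galen 9 (total 39).
Harke receives 4.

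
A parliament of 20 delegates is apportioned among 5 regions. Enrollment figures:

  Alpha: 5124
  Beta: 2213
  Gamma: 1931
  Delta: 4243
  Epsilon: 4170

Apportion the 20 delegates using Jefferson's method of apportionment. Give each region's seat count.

Alpha=6; Beta=2; Gamma=2; Delta=5; Epsilon=5

Standard divisor 17681/20 ≈ 884.05; standard quotas: Alpha 5.796, Beta 2.503, Gamma 2.184, Delta 4.800, Epsilon 4.717.
Rounding down gives 5, 2, 2, 4, 4 = 17 seats, so the divisor must be adjusted.
With modified divisor 800: modified quotas Alpha 6.405, Beta 2.766, Gamma 2.414, Delta 5.304, Epsilon 5.213.
Rounding down: Alpha 6, Beta 2, Gamma 2, Delta 5, Epsilon 5 (total 20).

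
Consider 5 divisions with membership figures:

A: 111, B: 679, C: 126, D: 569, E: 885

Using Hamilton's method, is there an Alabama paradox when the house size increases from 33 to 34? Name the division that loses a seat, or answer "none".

A

At 33 seats: A 2, B 9, C 2, D 8, E 12.
At 34 seats: A 1, B 10, C 2, D 8, E 13.
A drops from 2 to 1.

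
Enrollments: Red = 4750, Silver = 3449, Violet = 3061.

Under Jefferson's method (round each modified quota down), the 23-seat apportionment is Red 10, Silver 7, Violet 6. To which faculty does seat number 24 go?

Violet

Priority for the next seat is population ÷ (current seats + 1).
Priorities: Red 431.818, Silver 431.125, Violet 437.286.
Highest priority: Violet.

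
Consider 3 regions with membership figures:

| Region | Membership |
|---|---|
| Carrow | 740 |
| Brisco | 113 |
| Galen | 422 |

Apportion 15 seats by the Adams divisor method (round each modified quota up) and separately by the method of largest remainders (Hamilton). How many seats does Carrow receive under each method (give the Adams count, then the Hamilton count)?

8 and 9

Adams: Carrow 8, Brisco 2, Galen 5.
Hamilton: Carrow 9, Brisco 1, Galen 5.
Carrow gets 8 under Adams and 9 under Hamilton.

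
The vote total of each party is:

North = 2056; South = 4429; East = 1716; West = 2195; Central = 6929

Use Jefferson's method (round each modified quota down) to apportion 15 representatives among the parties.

North=2, South=4, East=1, West=2, Central=6

Standard divisor 17325/15 ≈ 1155; standard quotas: North 1.780, South 3.835, East 1.486, West 1.900, Central 5.999.
Rounding down gives 1, 3, 1, 1, 5 = 11 seats, so the divisor must be adjusted.
With modified divisor 1000: modified quotas North 2.056, South 4.429, East 1.716, West 2.195, Central 6.929.
Rounding down: North 2, South 4, East 1, West 2, Central 6 (total 15).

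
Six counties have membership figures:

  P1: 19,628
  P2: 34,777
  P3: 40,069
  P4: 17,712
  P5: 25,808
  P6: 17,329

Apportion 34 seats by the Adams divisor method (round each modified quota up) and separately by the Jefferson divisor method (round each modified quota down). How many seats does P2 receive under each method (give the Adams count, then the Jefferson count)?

7 and 8

Adams: P1 4, P2 7, P3 9, P4 4, P5 6, P6 4.
Jefferson: P1 4, P2 8, P3 9, P4 4, P5 5, P6 4.
P2 gets 7 under Adams and 8 under Jefferson.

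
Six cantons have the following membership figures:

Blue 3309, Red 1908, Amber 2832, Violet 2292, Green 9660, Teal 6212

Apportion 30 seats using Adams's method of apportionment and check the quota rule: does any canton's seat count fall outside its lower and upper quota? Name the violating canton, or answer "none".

Standard quotas: Blue 3.787, Red 2.184, Amber 3.241, Violet 2.623, Green 11.056, Teal 7.109.
Adams allocation: Blue 4, Red 2, Amber 3, Violet 3, Green 11, Teal 7.
Every allocation lies between the lower and upper quota.

none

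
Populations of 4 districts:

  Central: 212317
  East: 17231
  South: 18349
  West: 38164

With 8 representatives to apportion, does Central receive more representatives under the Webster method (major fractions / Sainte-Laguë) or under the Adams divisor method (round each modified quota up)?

Webster: Central 6, East 0, South 1, West 1.
Adams: Central 5, East 1, South 1, West 1.
Central gets 6 under Webster and 5 under Adams.

Webster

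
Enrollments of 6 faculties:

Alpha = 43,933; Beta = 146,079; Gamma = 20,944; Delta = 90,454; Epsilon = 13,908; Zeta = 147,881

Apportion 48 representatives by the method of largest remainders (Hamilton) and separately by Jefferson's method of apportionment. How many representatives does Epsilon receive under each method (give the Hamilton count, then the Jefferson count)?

Hamilton: Alpha 5, Beta 15, Gamma 2, Delta 9, Epsilon 2, Zeta 15.
Jefferson: Alpha 4, Beta 16, Gamma 2, Delta 9, Epsilon 1, Zeta 16.
Epsilon gets 2 under Hamilton and 1 under Jefferson.

2 and 1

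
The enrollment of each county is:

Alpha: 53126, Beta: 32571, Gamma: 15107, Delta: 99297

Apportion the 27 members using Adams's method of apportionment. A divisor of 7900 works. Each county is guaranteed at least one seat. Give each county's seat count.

With modified divisor 7900: modified quotas Alpha 6.725, Beta 4.123, Gamma 1.912, Delta 12.569.
Rounding up: Alpha 7, Beta 5, Gamma 2, Delta 13 (total 27).

Alpha 7, Beta 5, Gamma 2, Delta 13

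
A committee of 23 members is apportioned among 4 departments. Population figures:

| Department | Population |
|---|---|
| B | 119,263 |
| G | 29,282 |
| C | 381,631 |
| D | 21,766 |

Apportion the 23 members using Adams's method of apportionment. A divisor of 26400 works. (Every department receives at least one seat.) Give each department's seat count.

With modified divisor 26400: modified quotas B 4.518, G 1.109, C 14.456, D 0.824.
Rounding up: B 5, G 2, C 15, D 1 (total 23).

B=5; G=2; C=15; D=1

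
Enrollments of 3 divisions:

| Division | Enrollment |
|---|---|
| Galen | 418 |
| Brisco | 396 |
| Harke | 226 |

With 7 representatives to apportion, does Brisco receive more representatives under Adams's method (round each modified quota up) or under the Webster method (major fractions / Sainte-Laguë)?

Webster

Adams: Galen 3, Brisco 2, Harke 2.
Webster: Galen 3, Brisco 3, Harke 1.
Brisco gets 2 under Adams and 3 under Webster.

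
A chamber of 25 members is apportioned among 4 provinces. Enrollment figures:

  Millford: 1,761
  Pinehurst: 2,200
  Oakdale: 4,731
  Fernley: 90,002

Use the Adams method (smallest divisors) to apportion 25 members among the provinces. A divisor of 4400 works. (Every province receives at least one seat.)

With modified divisor 4400: modified quotas Millford 0.400, Pinehurst 0.500, Oakdale 1.075, Fernley 20.455.
Rounding up: Millford 1, Pinehurst 1, Oakdale 2, Fernley 21 (total 25).

Millford: 1, Pinehurst: 1, Oakdale: 2, Fernley: 21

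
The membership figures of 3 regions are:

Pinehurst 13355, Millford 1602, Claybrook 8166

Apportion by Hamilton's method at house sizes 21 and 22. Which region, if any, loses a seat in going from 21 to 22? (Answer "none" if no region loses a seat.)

Millford

At 21 seats: Pinehurst 12, Millford 2, Claybrook 7.
At 22 seats: Pinehurst 13, Millford 1, Claybrook 8.
Millford drops from 2 to 1.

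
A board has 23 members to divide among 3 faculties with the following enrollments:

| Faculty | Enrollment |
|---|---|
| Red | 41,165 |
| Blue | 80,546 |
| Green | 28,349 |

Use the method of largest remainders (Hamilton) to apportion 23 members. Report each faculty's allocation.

Red=6; Blue=13; Green=4

The standard divisor is 150060/23 ≈ 6524.348.
Standard quotas: Red 6.3094, Blue 12.3454, Green 4.3451.
Lower quotas: Red 6, Blue 12, Green 4 (sum 22, leaving 1 seat).
Remainders in descending order: Blue 0.3454, Green 0.3451, Red 0.3094.
Largest remainder: Blue receives the extra seat.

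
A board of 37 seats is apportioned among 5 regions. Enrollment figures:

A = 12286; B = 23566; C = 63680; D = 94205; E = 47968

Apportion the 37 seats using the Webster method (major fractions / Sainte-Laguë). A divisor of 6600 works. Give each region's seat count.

With modified divisor 6600: modified quotas A 1.862, B 3.571, C 9.648, D 14.273, E 7.268.
Rounding to the nearest integer: A 2, B 4, C 10, D 14, E 7 (total 37).

A 2, B 4, C 10, D 14, E 7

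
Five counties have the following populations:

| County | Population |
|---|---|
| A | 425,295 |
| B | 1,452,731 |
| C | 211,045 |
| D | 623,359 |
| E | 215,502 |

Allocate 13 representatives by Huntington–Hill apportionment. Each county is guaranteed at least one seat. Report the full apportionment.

With divisor 239323: modified quotas A 1.777, B 6.070, C 0.882, D 2.605, E 0.900.
Geometric-mean thresholds: A √(1·2)=1.414, B √(6·7)=6.481, C (min 1), D √(2·3)=2.449, E (min 1).
Each quota rounded against its threshold gives A 2, B 6, C 1, D 3, E 1 (total 13).

A 2, B 6, C 1, D 3, E 1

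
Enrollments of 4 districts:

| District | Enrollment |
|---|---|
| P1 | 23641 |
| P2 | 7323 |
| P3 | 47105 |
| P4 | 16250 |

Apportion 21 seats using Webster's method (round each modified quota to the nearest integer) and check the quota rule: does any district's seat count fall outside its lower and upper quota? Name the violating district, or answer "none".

Standard quotas: P1 5.264, P2 1.630, P3 10.488, P4 3.618.
Webster allocation: P1 5, P2 2, P3 10, P4 4.
Every allocation lies between the lower and upper quota.

none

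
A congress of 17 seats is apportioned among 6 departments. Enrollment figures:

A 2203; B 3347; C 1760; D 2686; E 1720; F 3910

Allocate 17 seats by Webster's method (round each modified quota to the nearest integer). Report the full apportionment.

A: 2; B: 4; C: 2; D: 3; E: 2; F: 4

Standard divisor 15626/17 ≈ 919.176; standard quotas: A 2.397, B 3.641, C 1.915, D 2.922, E 1.871, F 4.254.
Rounding to the nearest integer gives A 2, B 4, C 2, D 3, E 2, F 4 — total 17, matching the house size, so no adjustment is needed.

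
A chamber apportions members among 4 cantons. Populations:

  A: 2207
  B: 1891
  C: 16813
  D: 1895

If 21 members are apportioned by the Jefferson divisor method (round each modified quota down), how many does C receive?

17

Standard divisor 22806/21 ≈ 1086; standard quotas: A 2.032, B 1.741, C 15.482, D 1.745.
Rounding down gives 2, 1, 15, 1 = 19 seats, so the divisor must be adjusted.
With modified divisor 970: modified quotas A 2.275, B 1.949, C 17.333, D 1.954.
Rounding down: A 2, B 1, C 17, D 1 (total 21).
C receives 17.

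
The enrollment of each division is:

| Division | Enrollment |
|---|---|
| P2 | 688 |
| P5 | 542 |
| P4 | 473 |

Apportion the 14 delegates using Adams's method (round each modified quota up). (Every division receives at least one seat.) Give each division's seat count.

P2: 6, P5: 4, P4: 4

Standard divisor 1703/14 ≈ 121.643; standard quotas: P2 5.656, P5 4.456, P4 3.888.
Rounding up gives 6, 5, 4 = 15 seats, so the divisor must be adjusted.
With modified divisor 137: modified quotas P2 5.022, P5 3.956, P4 3.453.
Rounding up: P2 6, P5 4, P4 4 (total 14).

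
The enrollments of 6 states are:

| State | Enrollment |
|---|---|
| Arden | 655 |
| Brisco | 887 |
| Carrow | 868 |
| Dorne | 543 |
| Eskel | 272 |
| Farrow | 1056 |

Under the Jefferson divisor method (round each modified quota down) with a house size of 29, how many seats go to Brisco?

Standard divisor 4281/29 ≈ 147.621; standard quotas: Arden 4.437, Brisco 6.009, Carrow 5.880, Dorne 3.678, Eskel 1.843, Farrow 7.153.
Rounding down gives 4, 6, 5, 3, 1, 7 = 26 seats, so the divisor must be adjusted.
With modified divisor 134: modified quotas Arden 4.888, Brisco 6.619, Carrow 6.478, Dorne 4.052, Eskel 2.030, Farrow 7.881.
Rounding down: Arden 4, Brisco 6, Carrow 6, Dorne 4, Eskel 2, Farrow 7 (total 29).
Brisco receives 6.

6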